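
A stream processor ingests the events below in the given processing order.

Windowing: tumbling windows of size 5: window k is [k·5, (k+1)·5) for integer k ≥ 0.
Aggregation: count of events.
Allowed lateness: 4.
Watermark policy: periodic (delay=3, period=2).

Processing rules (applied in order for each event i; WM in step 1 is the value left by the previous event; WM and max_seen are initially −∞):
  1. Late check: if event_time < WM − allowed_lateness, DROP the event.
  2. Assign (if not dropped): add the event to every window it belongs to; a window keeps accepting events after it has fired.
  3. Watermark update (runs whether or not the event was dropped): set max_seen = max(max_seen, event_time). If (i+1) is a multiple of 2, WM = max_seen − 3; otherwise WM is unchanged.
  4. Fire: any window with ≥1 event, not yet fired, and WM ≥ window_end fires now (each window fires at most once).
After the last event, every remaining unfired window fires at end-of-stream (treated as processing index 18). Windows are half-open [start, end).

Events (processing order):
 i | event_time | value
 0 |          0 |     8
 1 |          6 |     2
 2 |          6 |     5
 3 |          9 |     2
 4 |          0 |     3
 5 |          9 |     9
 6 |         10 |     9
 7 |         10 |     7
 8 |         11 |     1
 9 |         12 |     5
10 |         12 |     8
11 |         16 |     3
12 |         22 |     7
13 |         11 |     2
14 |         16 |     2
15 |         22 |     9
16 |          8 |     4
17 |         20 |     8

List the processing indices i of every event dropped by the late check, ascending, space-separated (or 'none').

4 16

i=0 t=0 v=8: → [0,5); WM=−∞
i=1 t=6 v=2: → [5,10); WM=3
i=2 t=6 v=5: → [5,10); WM=3
i=3 t=9 v=2: → [5,10); WM=6; [0,5) fires=1
i=4 t=0 v=3: DROP (t<6-4); WM=6
i=5 t=9 v=9: → [5,10); WM=6
i=6 t=10 v=9: → [10,15); WM=6
i=7 t=10 v=7: → [10,15); WM=7
i=8 t=11 v=1: → [10,15); WM=7
i=9 t=12 v=5: → [10,15); WM=9
i=10 t=12 v=8: → [10,15); WM=9
i=11 t=16 v=3: → [15,20); WM=13; [5,10) fires=4
i=12 t=22 v=7: → [20,25); WM=13
i=13 t=11 v=2: → [10,15); WM=19; [10,15) fires=6
i=14 t=16 v=2: → [15,20); WM=19
i=15 t=22 v=9: → [20,25); WM=19
i=16 t=8 v=4: DROP (t<19-4); WM=19
i=17 t=20 v=8: → [20,25); WM=19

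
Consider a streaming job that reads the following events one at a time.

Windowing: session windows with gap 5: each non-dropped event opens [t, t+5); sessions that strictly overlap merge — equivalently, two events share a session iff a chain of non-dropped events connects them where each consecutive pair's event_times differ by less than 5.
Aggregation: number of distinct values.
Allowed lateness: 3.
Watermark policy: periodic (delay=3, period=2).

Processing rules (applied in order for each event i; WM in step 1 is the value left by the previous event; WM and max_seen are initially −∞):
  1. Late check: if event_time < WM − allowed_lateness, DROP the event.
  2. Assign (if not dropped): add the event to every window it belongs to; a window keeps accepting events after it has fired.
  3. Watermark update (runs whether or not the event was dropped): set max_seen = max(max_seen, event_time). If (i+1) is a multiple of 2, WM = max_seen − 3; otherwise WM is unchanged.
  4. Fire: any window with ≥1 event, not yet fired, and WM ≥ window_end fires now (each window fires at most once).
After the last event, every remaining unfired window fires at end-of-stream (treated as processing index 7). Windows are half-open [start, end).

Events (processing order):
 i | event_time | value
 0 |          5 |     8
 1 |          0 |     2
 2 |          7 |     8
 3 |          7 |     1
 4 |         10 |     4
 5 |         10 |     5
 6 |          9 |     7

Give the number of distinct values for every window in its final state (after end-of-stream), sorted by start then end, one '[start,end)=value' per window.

[0,5)=1 [5,15)=5

i=0 t=5 v=8: → [5,10); WM=−∞
i=1 t=0 v=2: → [0,5); WM=2
i=2 t=7 v=8: → [5,12); WM=2
i=3 t=7 v=1: → [5,12); WM=4
i=4 t=10 v=4: → [5,15); WM=4
i=5 t=10 v=5: → [5,15); WM=7
i=6 t=9 v=7: → [5,15); WM=7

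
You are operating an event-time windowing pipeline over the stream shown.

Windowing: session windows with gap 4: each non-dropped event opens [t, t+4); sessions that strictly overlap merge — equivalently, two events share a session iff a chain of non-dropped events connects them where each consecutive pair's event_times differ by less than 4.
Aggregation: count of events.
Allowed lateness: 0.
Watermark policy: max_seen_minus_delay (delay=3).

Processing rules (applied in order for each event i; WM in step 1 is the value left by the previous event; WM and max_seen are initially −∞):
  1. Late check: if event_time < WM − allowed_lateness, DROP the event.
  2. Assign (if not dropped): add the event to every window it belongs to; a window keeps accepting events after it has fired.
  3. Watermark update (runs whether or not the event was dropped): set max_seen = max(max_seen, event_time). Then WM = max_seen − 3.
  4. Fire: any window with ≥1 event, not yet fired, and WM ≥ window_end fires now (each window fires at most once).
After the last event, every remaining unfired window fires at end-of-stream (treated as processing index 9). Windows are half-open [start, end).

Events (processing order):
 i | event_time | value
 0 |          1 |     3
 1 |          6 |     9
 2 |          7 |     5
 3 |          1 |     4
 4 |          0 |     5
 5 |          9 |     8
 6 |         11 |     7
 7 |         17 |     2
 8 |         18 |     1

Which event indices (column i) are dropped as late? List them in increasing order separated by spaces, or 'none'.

i=0 t=1 v=3: → [1,5); WM=-2
i=1 t=6 v=9: → [6,10); WM=3
i=2 t=7 v=5: → [6,11); WM=4
i=3 t=1 v=4: DROP (t<4-0); WM=4
i=4 t=0 v=5: DROP (t<4-0); WM=4
i=5 t=9 v=8: → [6,13); WM=6
i=6 t=11 v=7: → [6,15); WM=8
i=7 t=17 v=2: → [17,21); WM=14
i=8 t=18 v=1: → [17,22); WM=15

3 4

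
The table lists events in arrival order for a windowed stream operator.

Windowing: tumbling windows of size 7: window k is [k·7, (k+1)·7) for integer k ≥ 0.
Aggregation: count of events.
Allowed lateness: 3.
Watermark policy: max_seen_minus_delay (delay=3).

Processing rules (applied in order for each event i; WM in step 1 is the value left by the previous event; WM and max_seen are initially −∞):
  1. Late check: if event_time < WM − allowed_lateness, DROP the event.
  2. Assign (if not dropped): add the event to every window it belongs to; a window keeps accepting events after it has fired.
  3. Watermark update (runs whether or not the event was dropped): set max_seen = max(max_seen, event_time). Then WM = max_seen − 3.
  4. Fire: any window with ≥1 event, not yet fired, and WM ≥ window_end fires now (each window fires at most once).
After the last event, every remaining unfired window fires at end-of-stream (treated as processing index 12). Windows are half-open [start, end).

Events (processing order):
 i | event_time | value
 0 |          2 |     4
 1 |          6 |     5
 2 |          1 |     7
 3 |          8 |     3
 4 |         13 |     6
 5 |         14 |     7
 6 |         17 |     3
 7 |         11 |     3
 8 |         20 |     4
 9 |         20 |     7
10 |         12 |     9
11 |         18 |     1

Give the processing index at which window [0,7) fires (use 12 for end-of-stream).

i=0 t=2 v=4: → [0,7); WM=-1
i=1 t=6 v=5: → [0,7); WM=3
i=2 t=1 v=7: → [0,7); WM=3
i=3 t=8 v=3: → [7,14); WM=5
i=4 t=13 v=6: → [7,14); WM=10; [0,7) fires=3
i=5 t=14 v=7: → [14,21); WM=11
i=6 t=17 v=3: → [14,21); WM=14; [7,14) fires=2
i=7 t=11 v=3: → [7,14); WM=14
i=8 t=20 v=4: → [14,21); WM=17
i=9 t=20 v=7: → [14,21); WM=17
i=10 t=12 v=9: DROP (t<17-3); WM=17
i=11 t=18 v=1: → [14,21); WM=17

4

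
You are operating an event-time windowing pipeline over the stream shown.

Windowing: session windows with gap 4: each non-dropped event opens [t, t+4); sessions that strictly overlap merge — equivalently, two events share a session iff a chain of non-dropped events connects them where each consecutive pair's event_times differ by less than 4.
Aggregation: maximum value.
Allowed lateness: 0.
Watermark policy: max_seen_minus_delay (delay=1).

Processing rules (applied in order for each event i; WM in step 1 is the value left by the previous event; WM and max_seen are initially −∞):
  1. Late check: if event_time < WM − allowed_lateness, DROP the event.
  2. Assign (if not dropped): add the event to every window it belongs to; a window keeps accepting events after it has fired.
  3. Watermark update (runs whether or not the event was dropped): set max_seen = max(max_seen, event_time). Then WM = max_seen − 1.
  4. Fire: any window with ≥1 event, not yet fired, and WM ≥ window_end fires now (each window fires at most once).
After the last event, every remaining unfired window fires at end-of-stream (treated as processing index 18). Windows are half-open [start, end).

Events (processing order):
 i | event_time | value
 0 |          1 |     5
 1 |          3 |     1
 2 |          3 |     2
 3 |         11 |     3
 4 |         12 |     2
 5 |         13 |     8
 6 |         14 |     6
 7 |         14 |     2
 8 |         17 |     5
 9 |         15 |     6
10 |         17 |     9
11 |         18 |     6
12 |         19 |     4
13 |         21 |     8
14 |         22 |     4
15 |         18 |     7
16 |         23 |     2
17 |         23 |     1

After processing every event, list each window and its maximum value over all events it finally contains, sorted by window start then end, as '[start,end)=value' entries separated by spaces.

i=0 t=1 v=5: → [1,5); WM=0
i=1 t=3 v=1: → [1,7); WM=2
i=2 t=3 v=2: → [1,7); WM=2
i=3 t=11 v=3: → [11,15); WM=10
i=4 t=12 v=2: → [11,16); WM=11
i=5 t=13 v=8: → [11,17); WM=12
i=6 t=14 v=6: → [11,18); WM=13
i=7 t=14 v=2: → [11,18); WM=13
i=8 t=17 v=5: → [11,21); WM=16
i=9 t=15 v=6: DROP (t<16-0); WM=16
i=10 t=17 v=9: → [11,21); WM=16
i=11 t=18 v=6: → [11,22); WM=17
i=12 t=19 v=4: → [11,23); WM=18
i=13 t=21 v=8: → [11,25); WM=20
i=14 t=22 v=4: → [11,26); WM=21
i=15 t=18 v=7: DROP (t<21-0); WM=21
i=16 t=23 v=2: → [11,27); WM=22
i=17 t=23 v=1: → [11,27); WM=22

[1,7)=5 [11,27)=9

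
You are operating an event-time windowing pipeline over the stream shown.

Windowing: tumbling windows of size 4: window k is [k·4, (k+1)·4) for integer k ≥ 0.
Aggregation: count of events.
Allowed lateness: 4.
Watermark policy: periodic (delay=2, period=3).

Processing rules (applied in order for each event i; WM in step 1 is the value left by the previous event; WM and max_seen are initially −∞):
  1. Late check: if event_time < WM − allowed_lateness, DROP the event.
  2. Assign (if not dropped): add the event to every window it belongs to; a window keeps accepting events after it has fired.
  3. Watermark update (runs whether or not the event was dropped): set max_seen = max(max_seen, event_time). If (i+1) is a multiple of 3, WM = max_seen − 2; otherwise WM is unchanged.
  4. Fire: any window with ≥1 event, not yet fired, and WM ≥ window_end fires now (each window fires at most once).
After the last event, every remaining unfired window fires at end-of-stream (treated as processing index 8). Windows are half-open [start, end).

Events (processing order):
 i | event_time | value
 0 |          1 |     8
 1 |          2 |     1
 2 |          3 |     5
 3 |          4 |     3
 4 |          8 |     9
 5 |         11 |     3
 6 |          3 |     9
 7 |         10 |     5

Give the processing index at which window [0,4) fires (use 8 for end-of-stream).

i=0 t=1 v=8: → [0,4); WM=−∞
i=1 t=2 v=1: → [0,4); WM=−∞
i=2 t=3 v=5: → [0,4); WM=1
i=3 t=4 v=3: → [4,8); WM=1
i=4 t=8 v=9: → [8,12); WM=1
i=5 t=11 v=3: → [8,12); WM=9; [0,4) fires=3 [4,8) fires=1
i=6 t=3 v=9: DROP (t<9-4); WM=9
i=7 t=10 v=5: → [8,12); WM=9

5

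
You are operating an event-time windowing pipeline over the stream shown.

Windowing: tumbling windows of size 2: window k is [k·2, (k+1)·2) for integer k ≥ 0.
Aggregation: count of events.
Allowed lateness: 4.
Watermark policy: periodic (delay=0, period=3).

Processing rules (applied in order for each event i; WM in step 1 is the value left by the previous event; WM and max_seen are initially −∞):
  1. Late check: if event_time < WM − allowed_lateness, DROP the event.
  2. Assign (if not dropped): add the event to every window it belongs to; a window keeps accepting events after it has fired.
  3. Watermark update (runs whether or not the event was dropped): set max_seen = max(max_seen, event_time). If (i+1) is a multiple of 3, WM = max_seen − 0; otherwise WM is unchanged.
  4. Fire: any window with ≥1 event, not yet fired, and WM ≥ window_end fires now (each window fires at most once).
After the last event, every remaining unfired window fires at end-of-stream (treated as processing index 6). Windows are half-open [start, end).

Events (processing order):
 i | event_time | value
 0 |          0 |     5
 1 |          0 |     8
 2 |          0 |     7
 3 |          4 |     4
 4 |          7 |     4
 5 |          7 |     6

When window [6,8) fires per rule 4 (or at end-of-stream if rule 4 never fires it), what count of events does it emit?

i=0 t=0 v=5: → [0,2); WM=−∞
i=1 t=0 v=8: → [0,2); WM=−∞
i=2 t=0 v=7: → [0,2); WM=0
i=3 t=4 v=4: → [4,6); WM=0
i=4 t=7 v=4: → [6,8); WM=0
i=5 t=7 v=6: → [6,8); WM=7; [0,2) fires=3 [4,6) fires=1

2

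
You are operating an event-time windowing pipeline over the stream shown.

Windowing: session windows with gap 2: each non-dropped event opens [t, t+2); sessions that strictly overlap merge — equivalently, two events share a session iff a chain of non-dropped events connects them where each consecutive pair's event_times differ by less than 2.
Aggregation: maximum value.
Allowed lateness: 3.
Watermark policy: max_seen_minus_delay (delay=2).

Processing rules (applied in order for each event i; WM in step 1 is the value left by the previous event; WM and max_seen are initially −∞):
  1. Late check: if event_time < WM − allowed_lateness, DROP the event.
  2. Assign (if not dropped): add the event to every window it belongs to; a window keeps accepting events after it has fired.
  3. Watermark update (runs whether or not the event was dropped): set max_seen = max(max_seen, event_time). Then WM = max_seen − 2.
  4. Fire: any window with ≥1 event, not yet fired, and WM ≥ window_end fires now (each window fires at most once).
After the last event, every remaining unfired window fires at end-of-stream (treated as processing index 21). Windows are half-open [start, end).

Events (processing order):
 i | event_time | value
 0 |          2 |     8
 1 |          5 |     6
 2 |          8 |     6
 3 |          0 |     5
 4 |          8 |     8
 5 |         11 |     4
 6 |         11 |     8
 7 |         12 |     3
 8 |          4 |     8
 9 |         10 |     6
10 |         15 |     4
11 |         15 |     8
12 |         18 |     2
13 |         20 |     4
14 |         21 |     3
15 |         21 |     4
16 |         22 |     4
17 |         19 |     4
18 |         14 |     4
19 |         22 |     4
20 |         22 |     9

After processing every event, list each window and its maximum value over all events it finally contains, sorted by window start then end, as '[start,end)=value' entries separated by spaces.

[2,4)=8 [5,7)=6 [8,10)=8 [10,14)=8 [15,17)=8 [18,24)=9

i=0 t=2 v=8: → [2,4); WM=0
i=1 t=5 v=6: → [5,7); WM=3
i=2 t=8 v=6: → [8,10); WM=6
i=3 t=0 v=5: DROP (t<6-3); WM=6
i=4 t=8 v=8: → [8,10); WM=6
i=5 t=11 v=4: → [11,13); WM=9
i=6 t=11 v=8: → [11,13); WM=9
i=7 t=12 v=3: → [11,14); WM=10
i=8 t=4 v=8: DROP (t<10-3); WM=10
i=9 t=10 v=6: → [10,14); WM=10
i=10 t=15 v=4: → [15,17); WM=13
i=11 t=15 v=8: → [15,17); WM=13
i=12 t=18 v=2: → [18,20); WM=16
i=13 t=20 v=4: → [20,22); WM=18
i=14 t=21 v=3: → [20,23); WM=19
i=15 t=21 v=4: → [20,23); WM=19
i=16 t=22 v=4: → [20,24); WM=20
i=17 t=19 v=4: → [18,24); WM=20
i=18 t=14 v=4: DROP (t<20-3); WM=20
i=19 t=22 v=4: → [18,24); WM=20
i=20 t=22 v=9: → [18,24); WM=20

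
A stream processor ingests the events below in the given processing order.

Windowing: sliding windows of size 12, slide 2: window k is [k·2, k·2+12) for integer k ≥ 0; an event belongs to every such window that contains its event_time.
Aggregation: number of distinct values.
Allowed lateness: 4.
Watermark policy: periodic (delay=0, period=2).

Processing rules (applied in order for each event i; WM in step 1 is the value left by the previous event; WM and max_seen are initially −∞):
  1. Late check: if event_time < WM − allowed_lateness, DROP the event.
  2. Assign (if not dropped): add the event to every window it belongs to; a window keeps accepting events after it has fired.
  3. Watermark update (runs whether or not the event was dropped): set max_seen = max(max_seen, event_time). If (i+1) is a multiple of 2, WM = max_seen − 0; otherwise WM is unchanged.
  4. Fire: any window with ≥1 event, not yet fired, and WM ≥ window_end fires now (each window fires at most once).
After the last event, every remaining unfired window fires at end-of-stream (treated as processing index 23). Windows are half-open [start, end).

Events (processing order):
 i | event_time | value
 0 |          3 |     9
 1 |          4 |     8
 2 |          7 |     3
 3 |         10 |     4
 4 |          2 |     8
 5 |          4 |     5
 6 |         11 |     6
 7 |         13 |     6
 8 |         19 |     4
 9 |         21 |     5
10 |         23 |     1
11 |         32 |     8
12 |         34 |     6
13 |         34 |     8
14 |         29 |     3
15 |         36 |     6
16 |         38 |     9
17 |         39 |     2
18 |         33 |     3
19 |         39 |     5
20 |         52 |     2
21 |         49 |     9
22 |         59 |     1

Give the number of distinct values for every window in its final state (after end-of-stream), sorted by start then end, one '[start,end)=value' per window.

[0,12)=5 [2,14)=5 [4,16)=4 [6,18)=3 [8,20)=2 [10,22)=3 [12,24)=4 [14,26)=3 [16,28)=3 [18,30)=3 [20,32)=2 [22,34)=2 [24,36)=2 [26,38)=2 [28,40)=5 [30,42)=5 [32,44)=5 [34,46)=5 [36,48)=4 [38,50)=3 [40,52)=1 [42,54)=2 [44,56)=2 [46,58)=2 [48,60)=3 [50,62)=2 [52,64)=2 [54,66)=1 [56,68)=1 [58,70)=1

i=0 t=3 v=9: → [2,14),[0,12); WM=−∞
i=1 t=4 v=8: → [4,16),[2,14),[0,12); WM=4
i=2 t=7 v=3: → [6,18),[4,16),[2,14),[0,12); WM=4
i=3 t=10 v=4: → [10,22),[8,20),[6,18),[4,16),[2,14),[0,12); WM=10
i=4 t=2 v=8: DROP (t<10-4); WM=10
i=5 t=4 v=5: DROP (t<10-4); WM=10
i=6 t=11 v=6: → [10,22),[8,20),[6,18),[4,16),[2,14),[0,12); WM=10
i=7 t=13 v=6: → [12,24),[10,22),[8,20),[6,18),[4,16),[2,14); WM=13; [0,12) fires=5
i=8 t=19 v=4: → [18,30),[16,28),[14,26),[12,24),[10,22),[8,20); WM=13
i=9 t=21 v=5: → [20,32),[18,30),[16,28),[14,26),[12,24),[10,22); WM=21; [2,14) fires=5 [4,16) fires=4 [6,18) fires=3 [8,20) fires=2
i=10 t=23 v=1: → [22,34),[20,32),[18,30),[16,28),[14,26),[12,24); WM=21
i=11 t=32 v=8: → [32,44),[30,42),[28,40),[26,38),[24,36),[22,34); WM=32; [10,22) fires=3 [12,24) fires=4 [14,26) fires=3 [16,28) fires=3 [18,30) fires=3 [20,32) fires=2
i=12 t=34 v=6: → [34,46),[32,44),[30,42),[28,40),[26,38),[24,36); WM=32
i=13 t=34 v=8: → [34,46),[32,44),[30,42),[28,40),[26,38),[24,36); WM=34; [22,34) fires=2
i=14 t=29 v=3: DROP (t<34-4); WM=34
i=15 t=36 v=6: → [36,48),[34,46),[32,44),[30,42),[28,40),[26,38); WM=36; [24,36) fires=2
i=16 t=38 v=9: → [38,50),[36,48),[34,46),[32,44),[30,42),[28,40); WM=36
i=17 t=39 v=2: → [38,50),[36,48),[34,46),[32,44),[30,42),[28,40); WM=39; [26,38) fires=2
i=18 t=33 v=3: DROP (t<39-4); WM=39
i=19 t=39 v=5: → [38,50),[36,48),[34,46),[32,44),[30,42),[28,40); WM=39
i=20 t=52 v=2: → [52,64),[50,62),[48,60),[46,58),[44,56),[42,54); WM=39
i=21 t=49 v=9: → [48,60),[46,58),[44,56),[42,54),[40,52),[38,50); WM=52; [28,40) fires=5 [30,42) fires=5 [32,44) fires=5 [34,46) fires=5 [36,48) fires=4 [38,50) fires=3 [40,52) fires=1
i=22 t=59 v=1: → [58,70),[56,68),[54,66),[52,64),[50,62),[48,60); WM=52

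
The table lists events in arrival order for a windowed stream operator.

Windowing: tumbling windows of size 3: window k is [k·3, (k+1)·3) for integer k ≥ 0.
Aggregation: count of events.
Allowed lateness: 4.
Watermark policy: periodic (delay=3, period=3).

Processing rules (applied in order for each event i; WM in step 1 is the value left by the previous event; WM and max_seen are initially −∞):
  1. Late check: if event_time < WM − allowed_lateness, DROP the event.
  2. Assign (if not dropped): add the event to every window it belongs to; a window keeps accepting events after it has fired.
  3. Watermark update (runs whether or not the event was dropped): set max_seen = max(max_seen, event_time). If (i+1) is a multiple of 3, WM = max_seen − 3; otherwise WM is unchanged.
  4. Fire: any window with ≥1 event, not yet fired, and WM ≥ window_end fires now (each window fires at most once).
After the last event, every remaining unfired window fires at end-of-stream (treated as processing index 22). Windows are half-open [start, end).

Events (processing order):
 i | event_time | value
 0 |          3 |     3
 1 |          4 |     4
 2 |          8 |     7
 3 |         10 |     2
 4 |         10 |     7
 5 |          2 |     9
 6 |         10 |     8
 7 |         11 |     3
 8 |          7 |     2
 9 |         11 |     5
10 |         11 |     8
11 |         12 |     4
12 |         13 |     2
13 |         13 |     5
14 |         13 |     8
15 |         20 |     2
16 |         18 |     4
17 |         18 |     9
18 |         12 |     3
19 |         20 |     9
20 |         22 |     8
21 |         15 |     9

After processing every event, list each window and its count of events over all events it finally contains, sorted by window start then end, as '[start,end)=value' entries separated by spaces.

[0,3)=1 [3,6)=2 [6,9)=2 [9,12)=6 [12,15)=4 [15,18)=1 [18,21)=4 [21,24)=1

i=0 t=3 v=3: → [3,6); WM=−∞
i=1 t=4 v=4: → [3,6); WM=−∞
i=2 t=8 v=7: → [6,9); WM=5
i=3 t=10 v=2: → [9,12); WM=5
i=4 t=10 v=7: → [9,12); WM=5
i=5 t=2 v=9: → [0,3); WM=7; [0,3) fires=1 [3,6) fires=2
i=6 t=10 v=8: → [9,12); WM=7
i=7 t=11 v=3: → [9,12); WM=7
i=8 t=7 v=2: → [6,9); WM=8
i=9 t=11 v=5: → [9,12); WM=8
i=10 t=11 v=8: → [9,12); WM=8
i=11 t=12 v=4: → [12,15); WM=9; [6,9) fires=2
i=12 t=13 v=2: → [12,15); WM=9
i=13 t=13 v=5: → [12,15); WM=9
i=14 t=13 v=8: → [12,15); WM=10
i=15 t=20 v=2: → [18,21); WM=10
i=16 t=18 v=4: → [18,21); WM=10
i=17 t=18 v=9: → [18,21); WM=17; [9,12) fires=6 [12,15) fires=4
i=18 t=12 v=3: DROP (t<17-4); WM=17
i=19 t=20 v=9: → [18,21); WM=17
i=20 t=22 v=8: → [21,24); WM=19
i=21 t=15 v=9: → [15,18); WM=19; [15,18) fires=1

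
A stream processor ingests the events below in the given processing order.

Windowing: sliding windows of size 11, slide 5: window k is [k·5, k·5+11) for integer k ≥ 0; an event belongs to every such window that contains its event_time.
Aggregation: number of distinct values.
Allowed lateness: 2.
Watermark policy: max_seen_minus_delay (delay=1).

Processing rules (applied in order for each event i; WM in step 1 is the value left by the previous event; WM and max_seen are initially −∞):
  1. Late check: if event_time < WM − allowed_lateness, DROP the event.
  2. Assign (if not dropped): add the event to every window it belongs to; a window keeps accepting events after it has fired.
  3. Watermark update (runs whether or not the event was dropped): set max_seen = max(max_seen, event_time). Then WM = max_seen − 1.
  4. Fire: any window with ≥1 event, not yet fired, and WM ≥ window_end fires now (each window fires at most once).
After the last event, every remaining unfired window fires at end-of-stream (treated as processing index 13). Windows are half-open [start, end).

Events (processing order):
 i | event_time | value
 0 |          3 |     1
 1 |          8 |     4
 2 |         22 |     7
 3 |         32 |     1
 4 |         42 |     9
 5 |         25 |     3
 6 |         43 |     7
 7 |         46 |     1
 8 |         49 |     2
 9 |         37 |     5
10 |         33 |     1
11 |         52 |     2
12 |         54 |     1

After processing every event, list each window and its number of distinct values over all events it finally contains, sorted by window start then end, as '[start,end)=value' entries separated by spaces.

i=0 t=3 v=1: → [0,11); WM=2
i=1 t=8 v=4: → [5,16),[0,11); WM=7
i=2 t=22 v=7: → [20,31),[15,26); WM=21; [0,11) fires=2 [5,16) fires=1
i=3 t=32 v=1: → [30,41),[25,36); WM=31; [15,26) fires=1 [20,31) fires=1
i=4 t=42 v=9: → [40,51),[35,46); WM=41; [25,36) fires=1 [30,41) fires=1
i=5 t=25 v=3: DROP (t<41-2); WM=41
i=6 t=43 v=7: → [40,51),[35,46); WM=42
i=7 t=46 v=1: → [45,56),[40,51); WM=45
i=8 t=49 v=2: → [45,56),[40,51); WM=48; [35,46) fires=2
i=9 t=37 v=5: DROP (t<48-2); WM=48
i=10 t=33 v=1: DROP (t<48-2); WM=48
i=11 t=52 v=2: → [50,61),[45,56); WM=51; [40,51) fires=4
i=12 t=54 v=1: → [50,61),[45,56); WM=53

[0,11)=2 [5,16)=1 [15,26)=1 [20,31)=1 [25,36)=1 [30,41)=1 [35,46)=2 [40,51)=4 [45,56)=2 [50,61)=2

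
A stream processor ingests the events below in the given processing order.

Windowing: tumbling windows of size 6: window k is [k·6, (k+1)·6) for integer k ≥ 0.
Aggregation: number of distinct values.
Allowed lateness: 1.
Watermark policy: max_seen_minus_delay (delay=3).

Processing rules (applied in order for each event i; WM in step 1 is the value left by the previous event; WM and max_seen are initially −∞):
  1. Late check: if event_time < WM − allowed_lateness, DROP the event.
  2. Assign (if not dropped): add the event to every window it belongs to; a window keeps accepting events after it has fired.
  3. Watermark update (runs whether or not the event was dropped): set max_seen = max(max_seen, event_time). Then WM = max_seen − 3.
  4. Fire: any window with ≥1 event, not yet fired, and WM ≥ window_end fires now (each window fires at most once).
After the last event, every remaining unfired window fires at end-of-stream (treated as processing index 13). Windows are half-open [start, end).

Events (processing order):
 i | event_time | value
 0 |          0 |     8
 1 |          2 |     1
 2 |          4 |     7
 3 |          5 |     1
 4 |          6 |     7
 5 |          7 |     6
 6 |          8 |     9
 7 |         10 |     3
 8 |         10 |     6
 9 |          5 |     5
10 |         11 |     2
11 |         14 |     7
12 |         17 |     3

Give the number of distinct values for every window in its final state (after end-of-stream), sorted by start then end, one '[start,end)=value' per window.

[0,6)=3 [6,12)=5 [12,18)=2

i=0 t=0 v=8: → [0,6); WM=-3
i=1 t=2 v=1: → [0,6); WM=-1
i=2 t=4 v=7: → [0,6); WM=1
i=3 t=5 v=1: → [0,6); WM=2
i=4 t=6 v=7: → [6,12); WM=3
i=5 t=7 v=6: → [6,12); WM=4
i=6 t=8 v=9: → [6,12); WM=5
i=7 t=10 v=3: → [6,12); WM=7; [0,6) fires=3
i=8 t=10 v=6: → [6,12); WM=7
i=9 t=5 v=5: DROP (t<7-1); WM=7
i=10 t=11 v=2: → [6,12); WM=8
i=11 t=14 v=7: → [12,18); WM=11
i=12 t=17 v=3: → [12,18); WM=14; [6,12) fires=5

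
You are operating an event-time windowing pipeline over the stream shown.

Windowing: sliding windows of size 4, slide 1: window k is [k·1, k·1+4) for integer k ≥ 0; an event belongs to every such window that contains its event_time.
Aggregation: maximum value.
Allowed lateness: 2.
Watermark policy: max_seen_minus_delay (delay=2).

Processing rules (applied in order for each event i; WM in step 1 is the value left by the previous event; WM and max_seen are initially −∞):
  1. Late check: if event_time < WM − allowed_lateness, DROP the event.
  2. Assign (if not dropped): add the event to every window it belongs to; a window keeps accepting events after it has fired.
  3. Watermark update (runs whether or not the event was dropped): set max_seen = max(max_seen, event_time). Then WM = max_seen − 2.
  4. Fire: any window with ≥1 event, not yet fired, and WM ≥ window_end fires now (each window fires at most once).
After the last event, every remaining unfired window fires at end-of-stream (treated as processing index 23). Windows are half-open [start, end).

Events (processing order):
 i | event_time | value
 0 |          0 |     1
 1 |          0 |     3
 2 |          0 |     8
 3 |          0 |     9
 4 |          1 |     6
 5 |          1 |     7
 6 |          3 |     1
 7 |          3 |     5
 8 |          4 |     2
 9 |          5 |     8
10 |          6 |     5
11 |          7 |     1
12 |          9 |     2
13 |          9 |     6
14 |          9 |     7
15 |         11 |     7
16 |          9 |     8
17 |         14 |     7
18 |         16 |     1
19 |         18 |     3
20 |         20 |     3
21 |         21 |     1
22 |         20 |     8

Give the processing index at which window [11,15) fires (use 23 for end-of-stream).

i=0 t=0 v=1: → [0,4); WM=-2
i=1 t=0 v=3: → [0,4); WM=-2
i=2 t=0 v=8: → [0,4); WM=-2
i=3 t=0 v=9: → [0,4); WM=-2
i=4 t=1 v=6: → [1,5),[0,4); WM=-1
i=5 t=1 v=7: → [1,5),[0,4); WM=-1
i=6 t=3 v=1: → [3,7),[2,6),[1,5),[0,4); WM=1
i=7 t=3 v=5: → [3,7),[2,6),[1,5),[0,4); WM=1
i=8 t=4 v=2: → [4,8),[3,7),[2,6),[1,5); WM=2
i=9 t=5 v=8: → [5,9),[4,8),[3,7),[2,6); WM=3
i=10 t=6 v=5: → [6,10),[5,9),[4,8),[3,7); WM=4; [0,4) fires=9
i=11 t=7 v=1: → [7,11),[6,10),[5,9),[4,8); WM=5; [1,5) fires=7
i=12 t=9 v=2: → [9,13),[8,12),[7,11),[6,10); WM=7; [2,6) fires=8 [3,7) fires=8
i=13 t=9 v=6: → [9,13),[8,12),[7,11),[6,10); WM=7
i=14 t=9 v=7: → [9,13),[8,12),[7,11),[6,10); WM=7
i=15 t=11 v=7: → [11,15),[10,14),[9,13),[8,12); WM=9; [4,8) fires=8 [5,9) fires=8
i=16 t=9 v=8: → [9,13),[8,12),[7,11),[6,10); WM=9
i=17 t=14 v=7: → [14,18),[13,17),[12,16),[11,15); WM=12; [6,10) fires=8 [7,11) fires=8 [8,12) fires=8
i=18 t=16 v=1: → [16,20),[15,19),[14,18),[13,17); WM=14; [9,13) fires=8 [10,14) fires=7
i=19 t=18 v=3: → [18,22),[17,21),[16,20),[15,19); WM=16; [11,15) fires=7 [12,16) fires=7
i=20 t=20 v=3: → [20,24),[19,23),[18,22),[17,21); WM=18; [13,17) fires=7 [14,18) fires=7
i=21 t=21 v=1: → [21,25),[20,24),[19,23),[18,22); WM=19; [15,19) fires=3
i=22 t=20 v=8: → [20,24),[19,23),[18,22),[17,21); WM=19

19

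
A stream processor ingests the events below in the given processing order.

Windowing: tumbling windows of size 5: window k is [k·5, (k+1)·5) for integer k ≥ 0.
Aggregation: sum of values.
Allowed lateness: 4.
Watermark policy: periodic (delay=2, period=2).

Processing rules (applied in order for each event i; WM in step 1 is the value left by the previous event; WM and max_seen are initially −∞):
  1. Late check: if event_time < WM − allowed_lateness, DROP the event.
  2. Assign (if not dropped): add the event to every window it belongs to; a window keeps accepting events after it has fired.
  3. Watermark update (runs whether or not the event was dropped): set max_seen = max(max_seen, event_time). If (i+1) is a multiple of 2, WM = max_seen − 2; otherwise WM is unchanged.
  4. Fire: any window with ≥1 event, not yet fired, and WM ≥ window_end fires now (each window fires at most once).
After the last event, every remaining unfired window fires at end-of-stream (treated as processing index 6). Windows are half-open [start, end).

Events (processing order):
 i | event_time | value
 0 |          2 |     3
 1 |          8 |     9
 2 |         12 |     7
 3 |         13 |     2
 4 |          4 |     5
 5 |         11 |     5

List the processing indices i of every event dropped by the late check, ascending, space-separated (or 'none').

4

i=0 t=2 v=3: → [0,5); WM=−∞
i=1 t=8 v=9: → [5,10); WM=6; [0,5) fires=3
i=2 t=12 v=7: → [10,15); WM=6
i=3 t=13 v=2: → [10,15); WM=11; [5,10) fires=9
i=4 t=4 v=5: DROP (t<11-4); WM=11
i=5 t=11 v=5: → [10,15); WM=11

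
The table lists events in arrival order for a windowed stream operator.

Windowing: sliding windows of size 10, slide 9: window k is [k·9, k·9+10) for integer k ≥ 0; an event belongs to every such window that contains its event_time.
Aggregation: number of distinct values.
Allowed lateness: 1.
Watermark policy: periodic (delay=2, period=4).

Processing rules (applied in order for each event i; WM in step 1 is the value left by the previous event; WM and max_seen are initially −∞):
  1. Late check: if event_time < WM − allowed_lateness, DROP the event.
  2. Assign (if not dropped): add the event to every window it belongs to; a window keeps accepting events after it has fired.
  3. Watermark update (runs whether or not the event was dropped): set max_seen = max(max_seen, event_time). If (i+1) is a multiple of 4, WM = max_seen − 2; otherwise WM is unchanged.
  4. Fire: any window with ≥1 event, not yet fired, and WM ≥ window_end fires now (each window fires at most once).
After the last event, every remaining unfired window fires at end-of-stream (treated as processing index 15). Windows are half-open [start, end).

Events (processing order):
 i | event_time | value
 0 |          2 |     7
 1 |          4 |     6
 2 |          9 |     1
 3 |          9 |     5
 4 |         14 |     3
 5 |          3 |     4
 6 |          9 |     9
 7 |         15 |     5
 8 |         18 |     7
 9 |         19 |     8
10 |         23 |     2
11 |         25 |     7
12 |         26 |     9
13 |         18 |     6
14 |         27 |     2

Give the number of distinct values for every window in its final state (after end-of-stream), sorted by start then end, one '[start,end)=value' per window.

i=0 t=2 v=7: → [0,10); WM=−∞
i=1 t=4 v=6: → [0,10); WM=−∞
i=2 t=9 v=1: → [9,19),[0,10); WM=−∞
i=3 t=9 v=5: → [9,19),[0,10); WM=7
i=4 t=14 v=3: → [9,19); WM=7
i=5 t=3 v=4: DROP (t<7-1); WM=7
i=6 t=9 v=9: → [9,19),[0,10); WM=7
i=7 t=15 v=5: → [9,19); WM=13; [0,10) fires=5
i=8 t=18 v=7: → [18,28),[9,19); WM=13
i=9 t=19 v=8: → [18,28); WM=13
i=10 t=23 v=2: → [18,28); WM=13
i=11 t=25 v=7: → [18,28); WM=23; [9,19) fires=5
i=12 t=26 v=9: → [18,28); WM=23
i=13 t=18 v=6: DROP (t<23-1); WM=23
i=14 t=27 v=2: → [27,37),[18,28); WM=23

[0,10)=5 [9,19)=5 [18,28)=4 [27,37)=1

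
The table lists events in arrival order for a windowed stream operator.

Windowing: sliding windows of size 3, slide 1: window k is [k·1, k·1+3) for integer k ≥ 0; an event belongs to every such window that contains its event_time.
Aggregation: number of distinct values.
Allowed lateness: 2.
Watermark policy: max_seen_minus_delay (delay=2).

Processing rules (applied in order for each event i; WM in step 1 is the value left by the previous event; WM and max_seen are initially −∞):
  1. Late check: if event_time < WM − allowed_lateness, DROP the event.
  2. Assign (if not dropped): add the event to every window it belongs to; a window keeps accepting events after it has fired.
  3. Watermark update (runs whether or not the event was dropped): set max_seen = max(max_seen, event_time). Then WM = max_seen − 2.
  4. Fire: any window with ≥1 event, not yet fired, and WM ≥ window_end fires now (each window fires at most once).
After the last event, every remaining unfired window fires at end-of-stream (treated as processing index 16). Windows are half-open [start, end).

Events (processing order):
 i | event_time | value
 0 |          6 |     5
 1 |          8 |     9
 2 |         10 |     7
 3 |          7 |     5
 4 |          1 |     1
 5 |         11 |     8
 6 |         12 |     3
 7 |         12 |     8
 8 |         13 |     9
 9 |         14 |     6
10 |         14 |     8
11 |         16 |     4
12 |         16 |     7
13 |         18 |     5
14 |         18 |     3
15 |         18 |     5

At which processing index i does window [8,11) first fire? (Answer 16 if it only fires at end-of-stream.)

i=0 t=6 v=5: → [6,9),[5,8),[4,7); WM=4
i=1 t=8 v=9: → [8,11),[7,10),[6,9); WM=6
i=2 t=10 v=7: → [10,13),[9,12),[8,11); WM=8; [4,7) fires=1 [5,8) fires=1
i=3 t=7 v=5: → [7,10),[6,9),[5,8); WM=8
i=4 t=1 v=1: DROP (t<8-2); WM=8
i=5 t=11 v=8: → [11,14),[10,13),[9,12); WM=9; [6,9) fires=2
i=6 t=12 v=3: → [12,15),[11,14),[10,13); WM=10; [7,10) fires=2
i=7 t=12 v=8: → [12,15),[11,14),[10,13); WM=10
i=8 t=13 v=9: → [13,16),[12,15),[11,14); WM=11; [8,11) fires=2
i=9 t=14 v=6: → [14,17),[13,16),[12,15); WM=12; [9,12) fires=2
i=10 t=14 v=8: → [14,17),[13,16),[12,15); WM=12
i=11 t=16 v=4: → [16,19),[15,18),[14,17); WM=14; [10,13) fires=3 [11,14) fires=3
i=12 t=16 v=7: → [16,19),[15,18),[14,17); WM=14
i=13 t=18 v=5: → [18,21),[17,20),[16,19); WM=16; [12,15) fires=4 [13,16) fires=3
i=14 t=18 v=3: → [18,21),[17,20),[16,19); WM=16
i=15 t=18 v=5: → [18,21),[17,20),[16,19); WM=16

8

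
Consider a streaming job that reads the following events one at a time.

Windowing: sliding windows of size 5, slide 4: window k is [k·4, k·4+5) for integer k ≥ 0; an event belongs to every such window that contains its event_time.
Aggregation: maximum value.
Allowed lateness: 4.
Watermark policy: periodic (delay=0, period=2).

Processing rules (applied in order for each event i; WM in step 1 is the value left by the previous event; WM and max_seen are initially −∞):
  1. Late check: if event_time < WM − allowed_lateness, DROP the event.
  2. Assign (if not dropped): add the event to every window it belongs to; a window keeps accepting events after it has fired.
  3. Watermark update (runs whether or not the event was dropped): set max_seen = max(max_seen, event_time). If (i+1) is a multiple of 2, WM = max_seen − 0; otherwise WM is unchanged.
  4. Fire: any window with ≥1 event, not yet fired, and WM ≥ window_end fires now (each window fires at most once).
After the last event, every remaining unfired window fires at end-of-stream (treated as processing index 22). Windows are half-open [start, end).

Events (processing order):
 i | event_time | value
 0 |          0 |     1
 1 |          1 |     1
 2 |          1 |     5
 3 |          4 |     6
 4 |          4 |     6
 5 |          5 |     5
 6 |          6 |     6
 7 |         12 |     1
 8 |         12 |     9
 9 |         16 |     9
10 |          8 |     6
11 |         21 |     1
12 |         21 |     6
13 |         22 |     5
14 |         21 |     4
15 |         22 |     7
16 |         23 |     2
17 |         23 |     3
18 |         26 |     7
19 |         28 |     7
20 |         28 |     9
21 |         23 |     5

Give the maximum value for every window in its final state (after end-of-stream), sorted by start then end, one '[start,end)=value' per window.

[0,5)=6 [4,9)=6 [8,13)=9 [12,17)=9 [16,21)=9 [20,25)=7 [24,29)=9 [28,33)=9

i=0 t=0 v=1: → [0,5); WM=−∞
i=1 t=1 v=1: → [0,5); WM=1
i=2 t=1 v=5: → [0,5); WM=1
i=3 t=4 v=6: → [4,9),[0,5); WM=4
i=4 t=4 v=6: → [4,9),[0,5); WM=4
i=5 t=5 v=5: → [4,9); WM=5; [0,5) fires=6
i=6 t=6 v=6: → [4,9); WM=5
i=7 t=12 v=1: → [12,17),[8,13); WM=12; [4,9) fires=6
i=8 t=12 v=9: → [12,17),[8,13); WM=12
i=9 t=16 v=9: → [16,21),[12,17); WM=16; [8,13) fires=9
i=10 t=8 v=6: DROP (t<16-4); WM=16
i=11 t=21 v=1: → [20,25); WM=21; [12,17) fires=9 [16,21) fires=9
i=12 t=21 v=6: → [20,25); WM=21
i=13 t=22 v=5: → [20,25); WM=22
i=14 t=21 v=4: → [20,25); WM=22
i=15 t=22 v=7: → [20,25); WM=22
i=16 t=23 v=2: → [20,25); WM=22
i=17 t=23 v=3: → [20,25); WM=23
i=18 t=26 v=7: → [24,29); WM=23
i=19 t=28 v=7: → [28,33),[24,29); WM=28; [20,25) fires=7
i=20 t=28 v=9: → [28,33),[24,29); WM=28
i=21 t=23 v=5: DROP (t<28-4); WM=28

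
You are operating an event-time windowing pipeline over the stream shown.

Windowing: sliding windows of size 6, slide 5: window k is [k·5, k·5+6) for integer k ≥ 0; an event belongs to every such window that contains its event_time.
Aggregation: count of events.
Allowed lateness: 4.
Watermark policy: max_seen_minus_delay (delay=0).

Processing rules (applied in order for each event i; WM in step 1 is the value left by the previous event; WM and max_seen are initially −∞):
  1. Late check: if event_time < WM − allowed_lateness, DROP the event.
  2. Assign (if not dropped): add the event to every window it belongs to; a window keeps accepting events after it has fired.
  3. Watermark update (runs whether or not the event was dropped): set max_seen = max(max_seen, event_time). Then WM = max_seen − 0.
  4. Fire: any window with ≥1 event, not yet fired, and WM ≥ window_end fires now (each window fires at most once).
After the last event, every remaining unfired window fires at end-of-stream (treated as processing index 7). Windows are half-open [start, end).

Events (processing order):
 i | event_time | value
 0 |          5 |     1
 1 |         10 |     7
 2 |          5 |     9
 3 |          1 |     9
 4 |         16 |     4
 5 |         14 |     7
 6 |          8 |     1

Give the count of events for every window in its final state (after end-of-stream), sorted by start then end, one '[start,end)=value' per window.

i=0 t=5 v=1: → [5,11),[0,6); WM=5
i=1 t=10 v=7: → [10,16),[5,11); WM=10; [0,6) fires=1
i=2 t=5 v=9: DROP (t<10-4); WM=10
i=3 t=1 v=9: DROP (t<10-4); WM=10
i=4 t=16 v=4: → [15,21); WM=16; [5,11) fires=2 [10,16) fires=1
i=5 t=14 v=7: → [10,16); WM=16
i=6 t=8 v=1: DROP (t<16-4); WM=16

[0,6)=1 [5,11)=2 [10,16)=2 [15,21)=1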